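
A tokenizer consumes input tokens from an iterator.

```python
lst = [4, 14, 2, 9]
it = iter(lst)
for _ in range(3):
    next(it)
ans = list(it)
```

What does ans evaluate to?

Step 1: Create iterator over [4, 14, 2, 9].
Step 2: Advance 3 positions (consuming [4, 14, 2]).
Step 3: list() collects remaining elements: [9].
Therefore ans = [9].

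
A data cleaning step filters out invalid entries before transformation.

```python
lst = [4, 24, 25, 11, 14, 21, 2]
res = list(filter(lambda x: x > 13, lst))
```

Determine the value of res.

Step 1: Filter elements > 13:
  4: removed
  24: kept
  25: kept
  11: removed
  14: kept
  21: kept
  2: removed
Therefore res = [24, 25, 14, 21].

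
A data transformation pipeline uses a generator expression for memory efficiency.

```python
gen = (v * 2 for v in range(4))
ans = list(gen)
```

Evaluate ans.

Step 1: For each v in range(4), compute v*2:
  v=0: 0*2 = 0
  v=1: 1*2 = 2
  v=2: 2*2 = 4
  v=3: 3*2 = 6
Therefore ans = [0, 2, 4, 6].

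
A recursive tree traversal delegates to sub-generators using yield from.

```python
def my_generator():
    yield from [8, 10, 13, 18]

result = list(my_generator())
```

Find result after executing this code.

Step 1: yield from delegates to the iterable, yielding each element.
Step 2: Collected values: [8, 10, 13, 18].
Therefore result = [8, 10, 13, 18].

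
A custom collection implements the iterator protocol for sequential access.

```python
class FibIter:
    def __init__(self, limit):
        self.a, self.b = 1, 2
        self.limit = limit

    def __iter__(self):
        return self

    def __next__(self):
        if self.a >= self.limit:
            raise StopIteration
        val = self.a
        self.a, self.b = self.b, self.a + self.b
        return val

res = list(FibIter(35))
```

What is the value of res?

Step 1: Fibonacci-like sequence (a=1, b=2) until >= 35:
  Yield 1, then a,b = 2,3
  Yield 2, then a,b = 3,5
  Yield 3, then a,b = 5,8
  Yield 5, then a,b = 8,13
  Yield 8, then a,b = 13,21
  Yield 13, then a,b = 21,34
  Yield 21, then a,b = 34,55
  Yield 34, then a,b = 55,89
Step 2: 55 >= 35, stop.
Therefore res = [1, 2, 3, 5, 8, 13, 21, 34].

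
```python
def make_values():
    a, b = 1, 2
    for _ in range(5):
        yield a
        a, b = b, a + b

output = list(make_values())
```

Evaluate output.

Step 1: Fibonacci-like sequence starting with a=1, b=2:
  Iteration 1: yield a=1, then a,b = 2,3
  Iteration 2: yield a=2, then a,b = 3,5
  Iteration 3: yield a=3, then a,b = 5,8
  Iteration 4: yield a=5, then a,b = 8,13
  Iteration 5: yield a=8, then a,b = 13,21
Therefore output = [1, 2, 3, 5, 8].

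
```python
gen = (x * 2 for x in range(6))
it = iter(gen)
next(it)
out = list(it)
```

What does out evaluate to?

Step 1: Generator produces [0, 2, 4, 6, 8, 10].
Step 2: next(it) consumes first element (0).
Step 3: list(it) collects remaining: [2, 4, 6, 8, 10].
Therefore out = [2, 4, 6, 8, 10].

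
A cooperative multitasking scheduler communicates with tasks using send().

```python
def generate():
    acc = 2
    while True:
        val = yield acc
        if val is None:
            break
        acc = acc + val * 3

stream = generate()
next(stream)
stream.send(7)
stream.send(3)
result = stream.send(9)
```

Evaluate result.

Step 1: next() -> yield acc=2.
Step 2: send(7) -> val=7, acc = 2 + 7*3 = 23, yield 23.
Step 3: send(3) -> val=3, acc = 23 + 3*3 = 32, yield 32.
Step 4: send(9) -> val=9, acc = 32 + 9*3 = 59, yield 59.
Therefore result = 59.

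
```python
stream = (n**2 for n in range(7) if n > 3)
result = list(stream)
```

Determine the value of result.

Step 1: For range(7), keep n > 3, then square:
  n=0: 0 <= 3, excluded
  n=1: 1 <= 3, excluded
  n=2: 2 <= 3, excluded
  n=3: 3 <= 3, excluded
  n=4: 4 > 3, yield 4**2 = 16
  n=5: 5 > 3, yield 5**2 = 25
  n=6: 6 > 3, yield 6**2 = 36
Therefore result = [16, 25, 36].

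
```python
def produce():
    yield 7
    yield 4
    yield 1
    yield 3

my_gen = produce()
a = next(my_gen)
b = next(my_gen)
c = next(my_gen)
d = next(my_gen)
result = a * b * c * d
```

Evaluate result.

Step 1: Create generator and consume all values:
  a = next(my_gen) = 7
  b = next(my_gen) = 4
  c = next(my_gen) = 1
  d = next(my_gen) = 3
Step 2: result = 7 * 4 * 1 * 3 = 84.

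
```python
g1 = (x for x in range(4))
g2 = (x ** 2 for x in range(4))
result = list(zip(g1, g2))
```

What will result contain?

Step 1: g1 produces [0, 1, 2, 3].
Step 2: g2 produces [0, 1, 4, 9].
Step 3: zip pairs them: [(0, 0), (1, 1), (2, 4), (3, 9)].
Therefore result = [(0, 0), (1, 1), (2, 4), (3, 9)].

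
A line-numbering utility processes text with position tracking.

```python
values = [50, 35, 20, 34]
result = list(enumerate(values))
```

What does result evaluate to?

Step 1: enumerate pairs each element with its index:
  (0, 50)
  (1, 35)
  (2, 20)
  (3, 34)
Therefore result = [(0, 50), (1, 35), (2, 20), (3, 34)].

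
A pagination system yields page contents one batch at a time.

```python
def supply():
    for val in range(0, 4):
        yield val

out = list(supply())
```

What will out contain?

Step 1: The generator yields each value from range(0, 4).
Step 2: list() consumes all yields: [0, 1, 2, 3].
Therefore out = [0, 1, 2, 3].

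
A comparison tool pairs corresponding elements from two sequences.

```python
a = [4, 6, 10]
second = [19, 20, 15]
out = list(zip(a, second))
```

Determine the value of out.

Step 1: zip pairs elements at same index:
  Index 0: (4, 19)
  Index 1: (6, 20)
  Index 2: (10, 15)
Therefore out = [(4, 19), (6, 20), (10, 15)].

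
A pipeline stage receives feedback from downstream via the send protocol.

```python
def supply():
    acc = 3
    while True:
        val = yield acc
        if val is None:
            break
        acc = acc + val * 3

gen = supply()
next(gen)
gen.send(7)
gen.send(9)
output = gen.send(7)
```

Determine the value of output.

Step 1: next() -> yield acc=3.
Step 2: send(7) -> val=7, acc = 3 + 7*3 = 24, yield 24.
Step 3: send(9) -> val=9, acc = 24 + 9*3 = 51, yield 51.
Step 4: send(7) -> val=7, acc = 51 + 7*3 = 72, yield 72.
Therefore output = 72.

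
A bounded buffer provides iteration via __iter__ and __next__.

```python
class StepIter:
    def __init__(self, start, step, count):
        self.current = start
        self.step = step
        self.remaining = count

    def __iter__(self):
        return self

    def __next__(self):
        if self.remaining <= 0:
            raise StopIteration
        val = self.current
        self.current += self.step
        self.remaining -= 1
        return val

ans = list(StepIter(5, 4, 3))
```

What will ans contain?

Step 1: StepIter starts at 5, increments by 4, for 3 steps:
  Yield 5, then current += 4
  Yield 9, then current += 4
  Yield 13, then current += 4
Therefore ans = [5, 9, 13].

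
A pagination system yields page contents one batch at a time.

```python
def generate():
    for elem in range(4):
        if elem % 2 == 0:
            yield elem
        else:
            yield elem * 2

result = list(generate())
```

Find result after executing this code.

Step 1: For each elem in range(4), yield elem if even, else elem*2:
  elem=0 (even): yield 0
  elem=1 (odd): yield 1*2 = 2
  elem=2 (even): yield 2
  elem=3 (odd): yield 3*2 = 6
Therefore result = [0, 2, 2, 6].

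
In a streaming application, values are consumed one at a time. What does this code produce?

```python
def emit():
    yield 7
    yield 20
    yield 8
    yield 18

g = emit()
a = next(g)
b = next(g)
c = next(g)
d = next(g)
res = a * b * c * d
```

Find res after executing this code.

Step 1: Create generator and consume all values:
  a = next(g) = 7
  b = next(g) = 20
  c = next(g) = 8
  d = next(g) = 18
Step 2: res = 7 * 20 * 8 * 18 = 20160.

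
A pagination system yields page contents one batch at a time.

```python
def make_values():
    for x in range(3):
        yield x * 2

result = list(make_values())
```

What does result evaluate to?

Step 1: For each x in range(3), yield x * 2:
  x=0: yield 0 * 2 = 0
  x=1: yield 1 * 2 = 2
  x=2: yield 2 * 2 = 4
Therefore result = [0, 2, 4].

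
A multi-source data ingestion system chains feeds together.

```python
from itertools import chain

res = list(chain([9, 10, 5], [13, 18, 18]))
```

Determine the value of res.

Step 1: chain() concatenates iterables: [9, 10, 5] + [13, 18, 18].
Therefore res = [9, 10, 5, 13, 18, 18].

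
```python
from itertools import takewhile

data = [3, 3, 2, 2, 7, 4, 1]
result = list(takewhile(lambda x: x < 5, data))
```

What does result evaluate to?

Step 1: takewhile stops at first element >= 5:
  3 < 5: take
  3 < 5: take
  2 < 5: take
  2 < 5: take
  7 >= 5: stop
Therefore result = [3, 3, 2, 2].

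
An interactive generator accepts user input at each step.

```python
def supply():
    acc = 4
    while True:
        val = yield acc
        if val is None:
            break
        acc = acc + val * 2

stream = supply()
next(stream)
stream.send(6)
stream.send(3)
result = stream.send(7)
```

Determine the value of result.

Step 1: next() -> yield acc=4.
Step 2: send(6) -> val=6, acc = 4 + 6*2 = 16, yield 16.
Step 3: send(3) -> val=3, acc = 16 + 3*2 = 22, yield 22.
Step 4: send(7) -> val=7, acc = 22 + 7*2 = 36, yield 36.
Therefore result = 36.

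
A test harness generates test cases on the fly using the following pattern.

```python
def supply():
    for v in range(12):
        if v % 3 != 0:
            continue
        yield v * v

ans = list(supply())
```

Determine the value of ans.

Step 1: Only yield v**2 when v is divisible by 3:
  v=0: 0 % 3 == 0, yield 0**2 = 0
  v=3: 3 % 3 == 0, yield 3**2 = 9
  v=6: 6 % 3 == 0, yield 6**2 = 36
  v=9: 9 % 3 == 0, yield 9**2 = 81
Therefore ans = [0, 9, 36, 81].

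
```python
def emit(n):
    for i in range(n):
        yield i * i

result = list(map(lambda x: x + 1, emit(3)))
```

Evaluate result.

Step 1: emit(3) yields squares: [0, 1, 4].
Step 2: map adds 1 to each: [1, 2, 5].
Therefore result = [1, 2, 5].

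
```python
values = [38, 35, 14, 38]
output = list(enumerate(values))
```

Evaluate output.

Step 1: enumerate pairs each element with its index:
  (0, 38)
  (1, 35)
  (2, 14)
  (3, 38)
Therefore output = [(0, 38), (1, 35), (2, 14), (3, 38)].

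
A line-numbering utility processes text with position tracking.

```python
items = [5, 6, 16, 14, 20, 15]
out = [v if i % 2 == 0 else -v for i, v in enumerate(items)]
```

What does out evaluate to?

Step 1: For each (i, v), keep v if i is even, negate if odd:
  i=0 (even): keep 5
  i=1 (odd): negate to -6
  i=2 (even): keep 16
  i=3 (odd): negate to -14
  i=4 (even): keep 20
  i=5 (odd): negate to -15
Therefore out = [5, -6, 16, -14, 20, -15].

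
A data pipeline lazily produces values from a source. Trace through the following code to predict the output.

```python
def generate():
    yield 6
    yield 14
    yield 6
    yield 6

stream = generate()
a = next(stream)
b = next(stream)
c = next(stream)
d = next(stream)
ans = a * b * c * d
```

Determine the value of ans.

Step 1: Create generator and consume all values:
  a = next(stream) = 6
  b = next(stream) = 14
  c = next(stream) = 6
  d = next(stream) = 6
Step 2: ans = 6 * 14 * 6 * 6 = 3024.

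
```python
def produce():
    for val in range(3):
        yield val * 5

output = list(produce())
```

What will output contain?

Step 1: For each val in range(3), yield val * 5:
  val=0: yield 0 * 5 = 0
  val=1: yield 1 * 5 = 5
  val=2: yield 2 * 5 = 10
Therefore output = [0, 5, 10].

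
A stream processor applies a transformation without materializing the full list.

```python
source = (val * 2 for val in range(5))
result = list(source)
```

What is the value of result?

Step 1: For each val in range(5), compute val*2:
  val=0: 0*2 = 0
  val=1: 1*2 = 2
  val=2: 2*2 = 4
  val=3: 3*2 = 6
  val=4: 4*2 = 8
Therefore result = [0, 2, 4, 6, 8].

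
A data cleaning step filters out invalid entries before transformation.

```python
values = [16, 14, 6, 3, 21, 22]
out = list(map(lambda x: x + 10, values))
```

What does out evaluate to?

Step 1: Apply lambda x: x + 10 to each element:
  16 -> 26
  14 -> 24
  6 -> 16
  3 -> 13
  21 -> 31
  22 -> 32
Therefore out = [26, 24, 16, 13, 31, 32].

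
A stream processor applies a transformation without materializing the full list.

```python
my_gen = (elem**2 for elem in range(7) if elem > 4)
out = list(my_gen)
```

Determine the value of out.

Step 1: For range(7), keep elem > 4, then square:
  elem=0: 0 <= 4, excluded
  elem=1: 1 <= 4, excluded
  elem=2: 2 <= 4, excluded
  elem=3: 3 <= 4, excluded
  elem=4: 4 <= 4, excluded
  elem=5: 5 > 4, yield 5**2 = 25
  elem=6: 6 > 4, yield 6**2 = 36
Therefore out = [25, 36].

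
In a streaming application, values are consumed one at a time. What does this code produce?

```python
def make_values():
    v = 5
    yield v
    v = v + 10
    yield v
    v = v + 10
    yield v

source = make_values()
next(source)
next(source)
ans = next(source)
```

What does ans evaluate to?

Step 1: Trace through generator execution:
  Yield 1: v starts at 5, yield 5
  Yield 2: v = 5 + 10 = 15, yield 15
  Yield 3: v = 15 + 10 = 25, yield 25
Step 2: First next() gets 5, second next() gets the second value, third next() yields 25.
Therefore ans = 25.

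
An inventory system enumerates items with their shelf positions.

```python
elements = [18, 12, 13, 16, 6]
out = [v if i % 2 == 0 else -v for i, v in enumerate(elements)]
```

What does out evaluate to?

Step 1: For each (i, v), keep v if i is even, negate if odd:
  i=0 (even): keep 18
  i=1 (odd): negate to -12
  i=2 (even): keep 13
  i=3 (odd): negate to -16
  i=4 (even): keep 6
Therefore out = [18, -12, 13, -16, 6].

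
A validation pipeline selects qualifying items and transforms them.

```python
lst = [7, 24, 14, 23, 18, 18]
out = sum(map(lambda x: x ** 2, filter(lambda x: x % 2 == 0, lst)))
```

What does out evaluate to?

Step 1: Filter even numbers from [7, 24, 14, 23, 18, 18]: [24, 14, 18, 18]
Step 2: Square each: [576, 196, 324, 324]
Step 3: Sum = 1420.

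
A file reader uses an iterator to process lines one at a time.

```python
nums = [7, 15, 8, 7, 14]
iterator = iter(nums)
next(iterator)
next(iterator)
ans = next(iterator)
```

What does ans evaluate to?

Step 1: Create iterator over [7, 15, 8, 7, 14].
Step 2: next() consumes 7.
Step 3: next() consumes 15.
Step 4: next() returns 8.
Therefore ans = 8.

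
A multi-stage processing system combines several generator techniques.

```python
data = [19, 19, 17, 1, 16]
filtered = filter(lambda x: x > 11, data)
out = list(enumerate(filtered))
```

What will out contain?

Step 1: Filter [19, 19, 17, 1, 16] for > 11: [19, 19, 17, 16].
Step 2: enumerate re-indexes from 0: [(0, 19), (1, 19), (2, 17), (3, 16)].
Therefore out = [(0, 19), (1, 19), (2, 17), (3, 16)].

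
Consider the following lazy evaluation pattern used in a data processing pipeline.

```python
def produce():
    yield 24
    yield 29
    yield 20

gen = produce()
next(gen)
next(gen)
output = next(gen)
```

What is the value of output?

Step 1: produce() creates a generator.
Step 2: next(gen) yields 24 (consumed and discarded).
Step 3: next(gen) yields 29 (consumed and discarded).
Step 4: next(gen) yields 20, assigned to output.
Therefore output = 20.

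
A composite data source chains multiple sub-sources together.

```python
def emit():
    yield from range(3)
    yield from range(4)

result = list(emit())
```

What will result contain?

Step 1: Trace yields in order:
  yield 0
  yield 1
  yield 2
  yield 0
  yield 1
  yield 2
  yield 3
Therefore result = [0, 1, 2, 0, 1, 2, 3].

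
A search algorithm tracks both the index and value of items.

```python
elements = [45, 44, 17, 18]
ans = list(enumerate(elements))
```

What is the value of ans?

Step 1: enumerate pairs each element with its index:
  (0, 45)
  (1, 44)
  (2, 17)
  (3, 18)
Therefore ans = [(0, 45), (1, 44), (2, 17), (3, 18)].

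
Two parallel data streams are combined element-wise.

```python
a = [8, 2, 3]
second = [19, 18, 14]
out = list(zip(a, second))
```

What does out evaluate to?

Step 1: zip pairs elements at same index:
  Index 0: (8, 19)
  Index 1: (2, 18)
  Index 2: (3, 14)
Therefore out = [(8, 19), (2, 18), (3, 14)].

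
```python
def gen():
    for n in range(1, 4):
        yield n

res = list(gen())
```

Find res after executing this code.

Step 1: The generator yields each value from range(1, 4).
Step 2: list() consumes all yields: [1, 2, 3].
Therefore res = [1, 2, 3].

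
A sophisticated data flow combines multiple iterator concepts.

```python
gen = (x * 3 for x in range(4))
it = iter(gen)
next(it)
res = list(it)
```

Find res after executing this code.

Step 1: Generator produces [0, 3, 6, 9].
Step 2: next(it) consumes first element (0).
Step 3: list(it) collects remaining: [3, 6, 9].
Therefore res = [3, 6, 9].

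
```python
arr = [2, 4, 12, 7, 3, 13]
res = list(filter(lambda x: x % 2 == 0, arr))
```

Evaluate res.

Step 1: Filter elements divisible by 2:
  2 % 2 = 0: kept
  4 % 2 = 0: kept
  12 % 2 = 0: kept
  7 % 2 = 1: removed
  3 % 2 = 1: removed
  13 % 2 = 1: removed
Therefore res = [2, 4, 12].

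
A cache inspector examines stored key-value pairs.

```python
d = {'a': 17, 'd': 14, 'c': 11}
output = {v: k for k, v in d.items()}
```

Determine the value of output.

Step 1: Invert dict (swap keys and values):
  'a': 17 -> 17: 'a'
  'd': 14 -> 14: 'd'
  'c': 11 -> 11: 'c'
Therefore output = {17: 'a', 14: 'd', 11: 'c'}.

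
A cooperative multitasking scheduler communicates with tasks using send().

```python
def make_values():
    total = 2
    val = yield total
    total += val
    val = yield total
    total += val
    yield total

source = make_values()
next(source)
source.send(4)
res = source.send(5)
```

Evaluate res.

Step 1: next() -> yield total=2.
Step 2: send(4) -> val=4, total = 2+4 = 6, yield 6.
Step 3: send(5) -> val=5, total = 6+5 = 11, yield 11.
Therefore res = 11.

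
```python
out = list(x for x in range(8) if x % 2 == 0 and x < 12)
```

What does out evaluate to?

Step 1: Filter range(8) where x % 2 == 0 and x < 12:
  x=0: both conditions met, included
  x=1: excluded (1 % 2 != 0)
  x=2: both conditions met, included
  x=3: excluded (3 % 2 != 0)
  x=4: both conditions met, included
  x=5: excluded (5 % 2 != 0)
  x=6: both conditions met, included
  x=7: excluded (7 % 2 != 0)
Therefore out = [0, 2, 4, 6].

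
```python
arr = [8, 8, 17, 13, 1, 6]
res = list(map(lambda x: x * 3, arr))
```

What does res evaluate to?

Step 1: Apply lambda x: x * 3 to each element:
  8 -> 24
  8 -> 24
  17 -> 51
  13 -> 39
  1 -> 3
  6 -> 18
Therefore res = [24, 24, 51, 39, 3, 18].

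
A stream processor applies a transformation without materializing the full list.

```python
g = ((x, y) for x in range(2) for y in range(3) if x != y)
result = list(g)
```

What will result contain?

Step 1: Nested generator over range(2) x range(3) where x != y:
  (0, 0): excluded (x == y)
  (0, 1): included
  (0, 2): included
  (1, 0): included
  (1, 1): excluded (x == y)
  (1, 2): included
Therefore result = [(0, 1), (0, 2), (1, 0), (1, 2)].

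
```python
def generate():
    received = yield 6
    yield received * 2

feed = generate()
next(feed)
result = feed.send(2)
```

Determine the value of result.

Step 1: next(feed) advances to first yield, producing 6.
Step 2: send(2) resumes, received = 2.
Step 3: yield received * 2 = 2 * 2 = 4.
Therefore result = 4.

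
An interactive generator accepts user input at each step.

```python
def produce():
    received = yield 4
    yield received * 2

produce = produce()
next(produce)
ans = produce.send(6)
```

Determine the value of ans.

Step 1: next(produce) advances to first yield, producing 4.
Step 2: send(6) resumes, received = 6.
Step 3: yield received * 2 = 6 * 2 = 12.
Therefore ans = 12.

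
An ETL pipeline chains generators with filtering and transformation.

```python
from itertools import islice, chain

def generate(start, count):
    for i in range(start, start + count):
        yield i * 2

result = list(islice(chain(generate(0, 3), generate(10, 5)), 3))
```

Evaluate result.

Step 1: generate(0, 3) yields [0, 2, 4].
Step 2: generate(10, 5) yields [20, 22, 24, 26, 28].
Step 3: chain concatenates: [0, 2, 4, 20, 22, 24, 26, 28].
Step 4: islice takes first 3: [0, 2, 4].
Therefore result = [0, 2, 4].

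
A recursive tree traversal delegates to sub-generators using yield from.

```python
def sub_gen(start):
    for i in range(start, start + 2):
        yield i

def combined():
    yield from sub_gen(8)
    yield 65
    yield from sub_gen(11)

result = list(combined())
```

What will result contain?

Step 1: combined() delegates to sub_gen(8):
  yield 8
  yield 9
Step 2: yield 65
Step 3: Delegates to sub_gen(11):
  yield 11
  yield 12
Therefore result = [8, 9, 65, 11, 12].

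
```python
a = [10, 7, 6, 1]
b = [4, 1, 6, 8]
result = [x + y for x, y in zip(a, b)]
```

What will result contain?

Step 1: Add corresponding elements:
  10 + 4 = 14
  7 + 1 = 8
  6 + 6 = 12
  1 + 8 = 9
Therefore result = [14, 8, 12, 9].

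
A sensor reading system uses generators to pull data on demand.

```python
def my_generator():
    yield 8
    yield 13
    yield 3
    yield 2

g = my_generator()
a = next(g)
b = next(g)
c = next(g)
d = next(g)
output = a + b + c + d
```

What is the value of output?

Step 1: Create generator and consume all values:
  a = next(g) = 8
  b = next(g) = 13
  c = next(g) = 3
  d = next(g) = 2
Step 2: output = 8 + 13 + 3 + 2 = 26.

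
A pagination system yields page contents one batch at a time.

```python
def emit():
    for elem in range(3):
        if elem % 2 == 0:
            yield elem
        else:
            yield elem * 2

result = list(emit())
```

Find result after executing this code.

Step 1: For each elem in range(3), yield elem if even, else elem*2:
  elem=0 (even): yield 0
  elem=1 (odd): yield 1*2 = 2
  elem=2 (even): yield 2
Therefore result = [0, 2, 2].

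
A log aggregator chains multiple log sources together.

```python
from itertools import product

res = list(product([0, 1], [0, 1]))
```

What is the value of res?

Step 1: product([0, 1], [0, 1]) gives all pairs:
  (0, 0)
  (0, 1)
  (1, 0)
  (1, 1)
Therefore res = [(0, 0), (0, 1), (1, 0), (1, 1)].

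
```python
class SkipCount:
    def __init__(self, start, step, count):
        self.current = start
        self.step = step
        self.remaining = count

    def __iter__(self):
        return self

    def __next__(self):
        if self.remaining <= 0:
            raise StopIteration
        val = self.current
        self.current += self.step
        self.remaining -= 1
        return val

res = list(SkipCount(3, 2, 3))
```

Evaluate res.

Step 1: SkipCount starts at 3, increments by 2, for 3 steps:
  Yield 3, then current += 2
  Yield 5, then current += 2
  Yield 7, then current += 2
Therefore res = [3, 5, 7].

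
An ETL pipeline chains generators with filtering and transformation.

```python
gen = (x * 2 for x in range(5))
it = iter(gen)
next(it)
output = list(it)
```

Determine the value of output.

Step 1: Generator produces [0, 2, 4, 6, 8].
Step 2: next(it) consumes first element (0).
Step 3: list(it) collects remaining: [2, 4, 6, 8].
Therefore output = [2, 4, 6, 8].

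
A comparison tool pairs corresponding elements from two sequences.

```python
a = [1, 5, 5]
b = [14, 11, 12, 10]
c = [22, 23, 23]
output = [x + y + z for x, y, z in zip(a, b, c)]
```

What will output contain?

Step 1: zip three lists (truncates to shortest, len=3):
  1 + 14 + 22 = 37
  5 + 11 + 23 = 39
  5 + 12 + 23 = 40
Therefore output = [37, 39, 40].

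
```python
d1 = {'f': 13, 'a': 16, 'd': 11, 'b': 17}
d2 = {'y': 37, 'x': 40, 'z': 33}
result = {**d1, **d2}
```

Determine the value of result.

Step 1: Merge d1 and d2 (d2 values override on key conflicts).
Step 2: d1 has keys ['f', 'a', 'd', 'b'], d2 has keys ['y', 'x', 'z'].
Therefore result = {'f': 13, 'a': 16, 'd': 11, 'b': 17, 'y': 37, 'x': 40, 'z': 33}.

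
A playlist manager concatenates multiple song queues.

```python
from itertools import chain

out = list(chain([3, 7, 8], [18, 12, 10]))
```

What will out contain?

Step 1: chain() concatenates iterables: [3, 7, 8] + [18, 12, 10].
Therefore out = [3, 7, 8, 18, 12, 10].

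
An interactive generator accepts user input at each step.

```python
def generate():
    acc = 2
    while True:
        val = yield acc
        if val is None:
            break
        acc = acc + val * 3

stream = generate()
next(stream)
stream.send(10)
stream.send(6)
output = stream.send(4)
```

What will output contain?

Step 1: next() -> yield acc=2.
Step 2: send(10) -> val=10, acc = 2 + 10*3 = 32, yield 32.
Step 3: send(6) -> val=6, acc = 32 + 6*3 = 50, yield 50.
Step 4: send(4) -> val=4, acc = 50 + 4*3 = 62, yield 62.
Therefore output = 62.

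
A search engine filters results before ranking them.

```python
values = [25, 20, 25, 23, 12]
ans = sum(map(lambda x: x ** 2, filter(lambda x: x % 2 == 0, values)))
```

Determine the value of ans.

Step 1: Filter even numbers from [25, 20, 25, 23, 12]: [20, 12]
Step 2: Square each: [400, 144]
Step 3: Sum = 544.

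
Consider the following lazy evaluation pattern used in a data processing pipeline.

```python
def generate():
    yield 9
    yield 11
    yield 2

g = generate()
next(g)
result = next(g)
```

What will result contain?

Step 1: generate() creates a generator.
Step 2: next(g) yields 9 (consumed and discarded).
Step 3: next(g) yields 11, assigned to result.
Therefore result = 11.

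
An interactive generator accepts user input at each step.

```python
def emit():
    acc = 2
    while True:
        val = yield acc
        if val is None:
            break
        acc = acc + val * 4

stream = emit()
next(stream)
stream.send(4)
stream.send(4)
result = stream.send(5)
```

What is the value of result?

Step 1: next() -> yield acc=2.
Step 2: send(4) -> val=4, acc = 2 + 4*4 = 18, yield 18.
Step 3: send(4) -> val=4, acc = 18 + 4*4 = 34, yield 34.
Step 4: send(5) -> val=5, acc = 34 + 5*4 = 54, yield 54.
Therefore result = 54.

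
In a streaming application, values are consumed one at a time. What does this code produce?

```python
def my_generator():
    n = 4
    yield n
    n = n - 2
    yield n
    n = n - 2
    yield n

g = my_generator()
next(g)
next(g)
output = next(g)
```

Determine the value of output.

Step 1: Trace through generator execution:
  Yield 1: n starts at 4, yield 4
  Yield 2: n = 4 - 2 = 2, yield 2
  Yield 3: n = 2 - 2 = 0, yield 0
Step 2: First next() gets 4, second next() gets the second value, third next() yields 0.
Therefore output = 0.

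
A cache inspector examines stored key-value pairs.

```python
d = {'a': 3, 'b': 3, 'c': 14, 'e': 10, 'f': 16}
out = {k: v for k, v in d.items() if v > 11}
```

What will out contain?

Step 1: Filter items where value > 11:
  'a': 3 <= 11: removed
  'b': 3 <= 11: removed
  'c': 14 > 11: kept
  'e': 10 <= 11: removed
  'f': 16 > 11: kept
Therefore out = {'c': 14, 'f': 16}.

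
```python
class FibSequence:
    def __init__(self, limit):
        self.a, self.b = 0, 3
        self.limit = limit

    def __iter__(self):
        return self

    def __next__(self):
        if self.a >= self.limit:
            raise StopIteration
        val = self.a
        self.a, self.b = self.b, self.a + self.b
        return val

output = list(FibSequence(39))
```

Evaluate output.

Step 1: Fibonacci-like sequence (a=0, b=3) until >= 39:
  Yield 0, then a,b = 3,3
  Yield 3, then a,b = 3,6
  Yield 3, then a,b = 6,9
  Yield 6, then a,b = 9,15
  Yield 9, then a,b = 15,24
  Yield 15, then a,b = 24,39
  Yield 24, then a,b = 39,63
Step 2: 39 >= 39, stop.
Therefore output = [0, 3, 3, 6, 9, 15, 24].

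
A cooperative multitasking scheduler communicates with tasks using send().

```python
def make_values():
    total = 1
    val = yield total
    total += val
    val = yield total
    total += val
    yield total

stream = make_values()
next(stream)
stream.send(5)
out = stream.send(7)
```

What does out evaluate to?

Step 1: next() -> yield total=1.
Step 2: send(5) -> val=5, total = 1+5 = 6, yield 6.
Step 3: send(7) -> val=7, total = 6+7 = 13, yield 13.
Therefore out = 13.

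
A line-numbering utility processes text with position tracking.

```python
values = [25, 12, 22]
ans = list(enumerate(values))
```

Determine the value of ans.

Step 1: enumerate pairs each element with its index:
  (0, 25)
  (1, 12)
  (2, 22)
Therefore ans = [(0, 25), (1, 12), (2, 22)].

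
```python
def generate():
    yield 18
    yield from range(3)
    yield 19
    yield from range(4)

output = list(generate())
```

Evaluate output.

Step 1: Trace yields in order:
  yield 18
  yield 0
  yield 1
  yield 2
  yield 19
  yield 0
  yield 1
  yield 2
  yield 3
Therefore output = [18, 0, 1, 2, 19, 0, 1, 2, 3].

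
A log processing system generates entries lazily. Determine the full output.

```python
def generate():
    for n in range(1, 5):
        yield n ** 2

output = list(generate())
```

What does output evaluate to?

Step 1: For each n in range(1, 5), yield n**2:
  n=1: yield 1**2 = 1
  n=2: yield 2**2 = 4
  n=3: yield 3**2 = 9
  n=4: yield 4**2 = 16
Therefore output = [1, 4, 9, 16].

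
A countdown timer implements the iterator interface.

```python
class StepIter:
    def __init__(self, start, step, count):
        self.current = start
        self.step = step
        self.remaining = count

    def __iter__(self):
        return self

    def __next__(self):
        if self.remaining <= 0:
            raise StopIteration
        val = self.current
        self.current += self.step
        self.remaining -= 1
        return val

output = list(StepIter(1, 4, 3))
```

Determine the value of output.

Step 1: StepIter starts at 1, increments by 4, for 3 steps:
  Yield 1, then current += 4
  Yield 5, then current += 4
  Yield 9, then current += 4
Therefore output = [1, 5, 9].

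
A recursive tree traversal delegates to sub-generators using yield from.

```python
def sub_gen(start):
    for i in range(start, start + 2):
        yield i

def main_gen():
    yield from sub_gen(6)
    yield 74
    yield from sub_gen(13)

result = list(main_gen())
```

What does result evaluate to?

Step 1: main_gen() delegates to sub_gen(6):
  yield 6
  yield 7
Step 2: yield 74
Step 3: Delegates to sub_gen(13):
  yield 13
  yield 14
Therefore result = [6, 7, 74, 13, 14].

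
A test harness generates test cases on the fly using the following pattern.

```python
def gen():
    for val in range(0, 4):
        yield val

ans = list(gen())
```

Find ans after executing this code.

Step 1: The generator yields each value from range(0, 4).
Step 2: list() consumes all yields: [0, 1, 2, 3].
Therefore ans = [0, 1, 2, 3].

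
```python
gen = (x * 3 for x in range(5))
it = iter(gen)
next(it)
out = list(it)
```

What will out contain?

Step 1: Generator produces [0, 3, 6, 9, 12].
Step 2: next(it) consumes first element (0).
Step 3: list(it) collects remaining: [3, 6, 9, 12].
Therefore out = [3, 6, 9, 12].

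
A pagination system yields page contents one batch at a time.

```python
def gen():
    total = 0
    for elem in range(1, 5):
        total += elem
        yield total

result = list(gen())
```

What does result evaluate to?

Step 1: Generator accumulates running sum:
  elem=1: total = 1, yield 1
  elem=2: total = 3, yield 3
  elem=3: total = 6, yield 6
  elem=4: total = 10, yield 10
Therefore result = [1, 3, 6, 10].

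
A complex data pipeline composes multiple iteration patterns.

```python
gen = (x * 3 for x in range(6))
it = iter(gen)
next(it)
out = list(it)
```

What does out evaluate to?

Step 1: Generator produces [0, 3, 6, 9, 12, 15].
Step 2: next(it) consumes first element (0).
Step 3: list(it) collects remaining: [3, 6, 9, 12, 15].
Therefore out = [3, 6, 9, 12, 15].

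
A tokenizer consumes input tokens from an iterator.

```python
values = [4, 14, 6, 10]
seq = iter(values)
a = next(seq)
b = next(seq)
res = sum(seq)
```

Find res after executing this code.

Step 1: Create iterator over [4, 14, 6, 10].
Step 2: a = next() = 4, b = next() = 14.
Step 3: sum() of remaining [6, 10] = 16.
Therefore res = 16.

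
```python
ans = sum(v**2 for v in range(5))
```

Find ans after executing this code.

Step 1: Compute v**2 for each v in range(5):
  v=0: 0**2 = 0
  v=1: 1**2 = 1
  v=2: 2**2 = 4
  v=3: 3**2 = 9
  v=4: 4**2 = 16
Step 2: sum = 0 + 1 + 4 + 9 + 16 = 30.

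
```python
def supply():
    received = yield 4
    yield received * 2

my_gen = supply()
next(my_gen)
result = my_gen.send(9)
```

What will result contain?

Step 1: next(my_gen) advances to first yield, producing 4.
Step 2: send(9) resumes, received = 9.
Step 3: yield received * 2 = 9 * 2 = 18.
Therefore result = 18.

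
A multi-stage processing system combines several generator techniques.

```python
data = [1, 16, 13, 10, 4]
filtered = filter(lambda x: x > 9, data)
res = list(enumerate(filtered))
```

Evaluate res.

Step 1: Filter [1, 16, 13, 10, 4] for > 9: [16, 13, 10].
Step 2: enumerate re-indexes from 0: [(0, 16), (1, 13), (2, 10)].
Therefore res = [(0, 16), (1, 13), (2, 10)].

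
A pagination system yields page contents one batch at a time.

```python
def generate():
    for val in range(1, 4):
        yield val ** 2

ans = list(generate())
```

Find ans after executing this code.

Step 1: For each val in range(1, 4), yield val**2:
  val=1: yield 1**2 = 1
  val=2: yield 2**2 = 4
  val=3: yield 3**2 = 9
Therefore ans = [1, 4, 9].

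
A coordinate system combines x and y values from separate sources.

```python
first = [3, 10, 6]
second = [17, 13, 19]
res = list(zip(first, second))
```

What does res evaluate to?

Step 1: zip pairs elements at same index:
  Index 0: (3, 17)
  Index 1: (10, 13)
  Index 2: (6, 19)
Therefore res = [(3, 17), (10, 13), (6, 19)].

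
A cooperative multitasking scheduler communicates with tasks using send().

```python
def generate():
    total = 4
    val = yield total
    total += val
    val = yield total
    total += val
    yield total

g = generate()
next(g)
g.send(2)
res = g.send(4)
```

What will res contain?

Step 1: next() -> yield total=4.
Step 2: send(2) -> val=2, total = 4+2 = 6, yield 6.
Step 3: send(4) -> val=4, total = 6+4 = 10, yield 10.
Therefore res = 10.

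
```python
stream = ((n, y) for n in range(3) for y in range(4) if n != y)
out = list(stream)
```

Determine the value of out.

Step 1: Nested generator over range(3) x range(4) where n != y:
  (0, 0): excluded (n == y)
  (0, 1): included
  (0, 2): included
  (0, 3): included
  (1, 0): included
  (1, 1): excluded (n == y)
  (1, 2): included
  (1, 3): included
  (2, 0): included
  (2, 1): included
  (2, 2): excluded (n == y)
  (2, 3): included
Therefore out = [(0, 1), (0, 2), (0, 3), (1, 0), (1, 2), (1, 3), (2, 0), (2, 1), (2, 3)].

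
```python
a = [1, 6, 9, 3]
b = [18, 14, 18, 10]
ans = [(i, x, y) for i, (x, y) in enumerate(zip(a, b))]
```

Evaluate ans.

Step 1: enumerate(zip(a, b)) gives index with paired elements:
  i=0: (1, 18)
  i=1: (6, 14)
  i=2: (9, 18)
  i=3: (3, 10)
Therefore ans = [(0, 1, 18), (1, 6, 14), (2, 9, 18), (3, 3, 10)].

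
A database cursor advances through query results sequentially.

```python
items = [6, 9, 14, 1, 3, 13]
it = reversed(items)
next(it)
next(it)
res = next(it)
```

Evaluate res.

Step 1: reversed([6, 9, 14, 1, 3, 13]) gives iterator: [13, 3, 1, 14, 9, 6].
Step 2: First next() = 13, second next() = 3.
Step 3: Third next() = 1.
Therefore res = 1.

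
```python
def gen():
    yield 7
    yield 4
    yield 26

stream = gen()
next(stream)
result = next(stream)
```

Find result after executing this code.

Step 1: gen() creates a generator.
Step 2: next(stream) yields 7 (consumed and discarded).
Step 3: next(stream) yields 4, assigned to result.
Therefore result = 4.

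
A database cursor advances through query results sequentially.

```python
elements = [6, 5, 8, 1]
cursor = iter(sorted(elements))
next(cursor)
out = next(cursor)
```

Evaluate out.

Step 1: sorted([6, 5, 8, 1]) = [1, 5, 6, 8].
Step 2: Create iterator and skip 1 elements.
Step 3: next() returns 5.
Therefore out = 5.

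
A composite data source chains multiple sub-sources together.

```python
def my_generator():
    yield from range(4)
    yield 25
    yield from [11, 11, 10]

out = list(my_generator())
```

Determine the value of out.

Step 1: Trace yields in order:
  yield 0
  yield 1
  yield 2
  yield 3
  yield 25
  yield 11
  yield 11
  yield 10
Therefore out = [0, 1, 2, 3, 25, 11, 11, 10].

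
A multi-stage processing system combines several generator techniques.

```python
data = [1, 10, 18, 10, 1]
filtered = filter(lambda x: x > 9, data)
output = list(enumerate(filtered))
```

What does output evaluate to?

Step 1: Filter [1, 10, 18, 10, 1] for > 9: [10, 18, 10].
Step 2: enumerate re-indexes from 0: [(0, 10), (1, 18), (2, 10)].
Therefore output = [(0, 10), (1, 18), (2, 10)].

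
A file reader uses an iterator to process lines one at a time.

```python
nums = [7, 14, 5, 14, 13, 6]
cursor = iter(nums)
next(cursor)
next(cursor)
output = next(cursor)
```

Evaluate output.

Step 1: Create iterator over [7, 14, 5, 14, 13, 6].
Step 2: next() consumes 7.
Step 3: next() consumes 14.
Step 4: next() returns 5.
Therefore output = 5.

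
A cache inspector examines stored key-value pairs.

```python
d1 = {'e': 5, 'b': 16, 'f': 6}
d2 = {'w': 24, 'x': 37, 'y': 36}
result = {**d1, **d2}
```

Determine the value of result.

Step 1: Merge d1 and d2 (d2 values override on key conflicts).
Step 2: d1 has keys ['e', 'b', 'f'], d2 has keys ['w', 'x', 'y'].
Therefore result = {'e': 5, 'b': 16, 'f': 6, 'w': 24, 'x': 37, 'y': 36}.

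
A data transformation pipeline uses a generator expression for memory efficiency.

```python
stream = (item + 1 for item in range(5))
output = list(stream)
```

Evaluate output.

Step 1: For each item in range(5), compute item+1:
  item=0: 0+1 = 1
  item=1: 1+1 = 2
  item=2: 2+1 = 3
  item=3: 3+1 = 4
  item=4: 4+1 = 5
Therefore output = [1, 2, 3, 4, 5].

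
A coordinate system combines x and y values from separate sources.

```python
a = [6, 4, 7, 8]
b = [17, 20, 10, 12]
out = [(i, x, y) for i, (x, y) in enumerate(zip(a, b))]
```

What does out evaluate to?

Step 1: enumerate(zip(a, b)) gives index with paired elements:
  i=0: (6, 17)
  i=1: (4, 20)
  i=2: (7, 10)
  i=3: (8, 12)
Therefore out = [(0, 6, 17), (1, 4, 20), (2, 7, 10), (3, 8, 12)].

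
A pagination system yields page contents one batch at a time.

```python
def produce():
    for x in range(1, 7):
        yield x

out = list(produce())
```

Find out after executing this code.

Step 1: The generator yields each value from range(1, 7).
Step 2: list() consumes all yields: [1, 2, 3, 4, 5, 6].
Therefore out = [1, 2, 3, 4, 5, 6].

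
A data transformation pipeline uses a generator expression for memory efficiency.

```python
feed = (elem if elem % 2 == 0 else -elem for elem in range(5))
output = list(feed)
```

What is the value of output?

Step 1: For each elem in range(5), yield elem if even, else -elem:
  elem=0: even, yield 0
  elem=1: odd, yield -1
  elem=2: even, yield 2
  elem=3: odd, yield -3
  elem=4: even, yield 4
Therefore output = [0, -1, 2, -3, 4].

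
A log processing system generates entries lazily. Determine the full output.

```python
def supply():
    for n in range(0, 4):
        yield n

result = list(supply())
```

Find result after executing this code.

Step 1: The generator yields each value from range(0, 4).
Step 2: list() consumes all yields: [0, 1, 2, 3].
Therefore result = [0, 1, 2, 3].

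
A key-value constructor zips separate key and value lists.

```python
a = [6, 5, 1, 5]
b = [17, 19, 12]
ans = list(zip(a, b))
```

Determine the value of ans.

Step 1: zip stops at shortest (len(a)=4, len(b)=3):
  Index 0: (6, 17)
  Index 1: (5, 19)
  Index 2: (1, 12)
Step 2: Last element of a (5) has no pair, dropped.
Therefore ans = [(6, 17), (5, 19), (1, 12)].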